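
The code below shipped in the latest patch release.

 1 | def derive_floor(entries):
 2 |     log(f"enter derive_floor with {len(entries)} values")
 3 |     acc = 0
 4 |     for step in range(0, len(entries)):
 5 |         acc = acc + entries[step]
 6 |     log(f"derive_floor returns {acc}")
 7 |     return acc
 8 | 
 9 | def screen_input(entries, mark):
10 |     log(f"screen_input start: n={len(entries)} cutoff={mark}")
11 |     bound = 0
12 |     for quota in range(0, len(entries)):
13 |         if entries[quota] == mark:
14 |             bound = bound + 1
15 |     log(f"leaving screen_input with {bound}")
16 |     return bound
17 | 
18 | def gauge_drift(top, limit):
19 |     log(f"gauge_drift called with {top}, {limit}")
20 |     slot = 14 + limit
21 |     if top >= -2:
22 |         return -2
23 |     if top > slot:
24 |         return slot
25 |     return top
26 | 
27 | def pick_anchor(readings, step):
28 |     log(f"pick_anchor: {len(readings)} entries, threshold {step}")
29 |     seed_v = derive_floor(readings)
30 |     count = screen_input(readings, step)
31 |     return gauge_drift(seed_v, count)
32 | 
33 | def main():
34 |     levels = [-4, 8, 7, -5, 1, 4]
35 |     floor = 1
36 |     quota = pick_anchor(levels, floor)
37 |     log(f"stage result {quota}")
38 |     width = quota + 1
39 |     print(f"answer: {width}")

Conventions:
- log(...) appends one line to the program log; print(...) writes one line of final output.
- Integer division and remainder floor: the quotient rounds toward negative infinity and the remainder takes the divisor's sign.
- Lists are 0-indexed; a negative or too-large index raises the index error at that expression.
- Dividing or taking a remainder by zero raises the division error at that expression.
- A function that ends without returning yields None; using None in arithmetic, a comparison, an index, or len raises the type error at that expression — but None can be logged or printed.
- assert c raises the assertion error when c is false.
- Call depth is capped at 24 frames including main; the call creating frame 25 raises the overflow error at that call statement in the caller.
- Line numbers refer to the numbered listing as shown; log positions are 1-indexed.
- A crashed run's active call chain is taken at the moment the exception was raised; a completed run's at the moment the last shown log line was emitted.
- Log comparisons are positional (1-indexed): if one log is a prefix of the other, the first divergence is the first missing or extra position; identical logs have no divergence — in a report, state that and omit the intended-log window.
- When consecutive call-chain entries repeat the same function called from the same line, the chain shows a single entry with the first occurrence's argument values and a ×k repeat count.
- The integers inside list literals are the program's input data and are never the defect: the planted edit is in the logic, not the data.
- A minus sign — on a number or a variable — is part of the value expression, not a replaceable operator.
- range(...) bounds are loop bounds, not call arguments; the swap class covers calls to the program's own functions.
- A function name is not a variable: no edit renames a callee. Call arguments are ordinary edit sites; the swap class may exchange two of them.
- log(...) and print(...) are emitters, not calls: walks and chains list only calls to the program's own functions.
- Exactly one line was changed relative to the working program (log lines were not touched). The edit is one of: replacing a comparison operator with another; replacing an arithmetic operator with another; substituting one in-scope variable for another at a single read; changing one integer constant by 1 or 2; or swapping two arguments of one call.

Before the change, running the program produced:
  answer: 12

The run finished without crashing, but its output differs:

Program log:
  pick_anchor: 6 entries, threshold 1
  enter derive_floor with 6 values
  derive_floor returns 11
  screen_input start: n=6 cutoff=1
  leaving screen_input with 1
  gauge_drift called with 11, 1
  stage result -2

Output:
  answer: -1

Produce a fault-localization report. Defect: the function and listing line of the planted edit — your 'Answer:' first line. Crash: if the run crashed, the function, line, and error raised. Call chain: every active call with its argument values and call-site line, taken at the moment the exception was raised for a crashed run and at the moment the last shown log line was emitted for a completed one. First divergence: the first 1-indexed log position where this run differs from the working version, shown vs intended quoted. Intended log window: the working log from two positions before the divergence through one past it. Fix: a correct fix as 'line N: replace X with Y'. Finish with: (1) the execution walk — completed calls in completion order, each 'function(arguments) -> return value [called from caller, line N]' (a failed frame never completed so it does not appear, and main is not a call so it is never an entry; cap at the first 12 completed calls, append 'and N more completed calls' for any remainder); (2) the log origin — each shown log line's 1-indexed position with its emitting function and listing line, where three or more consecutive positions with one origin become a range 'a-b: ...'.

Answer: the defect is in gauge_drift at line 21.
Key fact: At log position 7 the runs split — shown 'stage result -2', but the working version logs 'stage result 11'.
Call chain: main.
First divergence: position 7 — the shown line 'stage result -2' should read 'stage result 11'.
Intended log window:
  5: leaving screen_input with 1
  6: gauge_drift called with 11, 1
  7: stage result 11
Execution walk:
  derive_floor([-4, 8, 7, -5, 1, 4]) -> 11  [called from pick_anchor, line 29]
  screen_input([-4, 8, 7, -5, 1, 4], 1) -> 1  [called from pick_anchor, line 30]
  gauge_drift(11, 1) -> -2  [called from pick_anchor, line 31]
  pick_anchor([-4, 8, 7, -5, 1, 4], 1) -> -2  [called from main, line 36]
Log origin:
  1: emitted by pick_anchor (line 28)
  2: emitted by derive_floor (line 2)
  3: emitted by derive_floor (line 6)
  4: emitted by screen_input (line 10)
  5: emitted by screen_input (line 15)
  6: emitted by gauge_drift (line 19)
  7: emitted by main (line 37)
A correct fix: line 21: replace `>=` with `<`.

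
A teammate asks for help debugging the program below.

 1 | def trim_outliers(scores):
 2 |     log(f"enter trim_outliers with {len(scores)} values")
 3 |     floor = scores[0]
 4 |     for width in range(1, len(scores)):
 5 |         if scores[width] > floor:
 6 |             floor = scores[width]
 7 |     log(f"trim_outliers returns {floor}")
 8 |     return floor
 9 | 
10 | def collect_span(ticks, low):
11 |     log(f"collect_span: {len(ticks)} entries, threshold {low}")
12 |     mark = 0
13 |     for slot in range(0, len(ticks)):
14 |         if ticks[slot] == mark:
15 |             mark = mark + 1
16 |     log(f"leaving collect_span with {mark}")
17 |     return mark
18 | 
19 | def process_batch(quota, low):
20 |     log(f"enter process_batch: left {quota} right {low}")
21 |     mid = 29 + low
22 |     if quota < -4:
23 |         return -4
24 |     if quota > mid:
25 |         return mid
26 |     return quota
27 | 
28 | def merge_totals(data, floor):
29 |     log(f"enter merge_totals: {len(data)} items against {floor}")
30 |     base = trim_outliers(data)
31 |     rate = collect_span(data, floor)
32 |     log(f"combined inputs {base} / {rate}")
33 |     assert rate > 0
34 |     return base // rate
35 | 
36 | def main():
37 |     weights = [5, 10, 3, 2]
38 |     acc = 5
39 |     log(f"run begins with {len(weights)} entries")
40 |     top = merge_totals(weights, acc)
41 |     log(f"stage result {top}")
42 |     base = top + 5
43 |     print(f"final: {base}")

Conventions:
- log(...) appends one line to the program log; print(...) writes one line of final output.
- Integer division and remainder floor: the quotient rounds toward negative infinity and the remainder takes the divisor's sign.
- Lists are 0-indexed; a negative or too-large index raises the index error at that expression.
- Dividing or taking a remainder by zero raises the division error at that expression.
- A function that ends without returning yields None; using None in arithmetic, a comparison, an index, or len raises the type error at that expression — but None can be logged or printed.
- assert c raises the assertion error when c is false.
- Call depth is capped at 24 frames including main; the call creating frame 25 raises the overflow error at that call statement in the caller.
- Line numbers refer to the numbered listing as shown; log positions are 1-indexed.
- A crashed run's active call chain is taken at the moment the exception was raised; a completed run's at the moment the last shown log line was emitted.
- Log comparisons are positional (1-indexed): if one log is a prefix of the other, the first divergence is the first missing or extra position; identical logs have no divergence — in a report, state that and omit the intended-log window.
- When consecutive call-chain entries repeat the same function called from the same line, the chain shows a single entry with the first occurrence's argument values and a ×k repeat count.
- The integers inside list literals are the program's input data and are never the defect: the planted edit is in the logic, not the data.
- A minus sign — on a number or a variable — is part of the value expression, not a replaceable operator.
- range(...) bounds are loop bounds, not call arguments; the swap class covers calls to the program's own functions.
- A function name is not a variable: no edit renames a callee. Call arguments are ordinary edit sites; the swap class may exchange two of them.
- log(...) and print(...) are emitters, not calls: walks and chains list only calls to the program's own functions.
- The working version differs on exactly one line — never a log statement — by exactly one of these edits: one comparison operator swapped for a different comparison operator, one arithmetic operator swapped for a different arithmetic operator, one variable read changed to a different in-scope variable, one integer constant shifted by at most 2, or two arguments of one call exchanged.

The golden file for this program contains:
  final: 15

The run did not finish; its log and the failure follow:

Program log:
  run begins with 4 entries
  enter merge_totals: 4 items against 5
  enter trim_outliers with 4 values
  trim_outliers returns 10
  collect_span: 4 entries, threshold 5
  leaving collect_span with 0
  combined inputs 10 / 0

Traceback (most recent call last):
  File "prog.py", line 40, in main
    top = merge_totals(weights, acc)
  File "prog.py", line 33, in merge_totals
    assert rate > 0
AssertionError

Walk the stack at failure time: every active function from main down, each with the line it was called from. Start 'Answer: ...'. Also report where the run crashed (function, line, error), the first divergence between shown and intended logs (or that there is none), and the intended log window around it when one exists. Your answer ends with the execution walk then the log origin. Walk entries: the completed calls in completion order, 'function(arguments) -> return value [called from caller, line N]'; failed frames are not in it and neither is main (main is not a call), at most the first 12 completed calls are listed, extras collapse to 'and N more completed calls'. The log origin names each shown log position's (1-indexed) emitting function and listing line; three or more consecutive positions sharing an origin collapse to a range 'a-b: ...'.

Answer: main -> merge_totals (called at line 40).
Core observation: Log line 6 is where behavior first shows: 'leaving collect_span with 0' appears instead of 'leaving collect_span with 1'.
Crash: merge_totals, line 33, AssertionError.
First divergence: position 6 — shown 'leaving collect_span with 0', intended 'leaving collect_span with 1'.
Intended log window:
  4: trim_outliers returns 10
  5: collect_span: 4 entries, threshold 5
  6: leaving collect_span with 1
  7: combined inputs 10 / 1
Execution walk:
  trim_outliers([5, 10, 3, 2]) -> 10  [called from merge_totals, line 30]
  collect_span([5, 10, 3, 2], 5) -> 0  [called from merge_totals, line 31]
Log line origins:
  1: logged in main at line 39
  2: logged in merge_totals at line 29
  3: logged in trim_outliers at line 2
  4: logged in trim_outliers at line 7
  5: logged in collect_span at line 11
  6: logged in collect_span at line 16
  7: logged in merge_totals at line 32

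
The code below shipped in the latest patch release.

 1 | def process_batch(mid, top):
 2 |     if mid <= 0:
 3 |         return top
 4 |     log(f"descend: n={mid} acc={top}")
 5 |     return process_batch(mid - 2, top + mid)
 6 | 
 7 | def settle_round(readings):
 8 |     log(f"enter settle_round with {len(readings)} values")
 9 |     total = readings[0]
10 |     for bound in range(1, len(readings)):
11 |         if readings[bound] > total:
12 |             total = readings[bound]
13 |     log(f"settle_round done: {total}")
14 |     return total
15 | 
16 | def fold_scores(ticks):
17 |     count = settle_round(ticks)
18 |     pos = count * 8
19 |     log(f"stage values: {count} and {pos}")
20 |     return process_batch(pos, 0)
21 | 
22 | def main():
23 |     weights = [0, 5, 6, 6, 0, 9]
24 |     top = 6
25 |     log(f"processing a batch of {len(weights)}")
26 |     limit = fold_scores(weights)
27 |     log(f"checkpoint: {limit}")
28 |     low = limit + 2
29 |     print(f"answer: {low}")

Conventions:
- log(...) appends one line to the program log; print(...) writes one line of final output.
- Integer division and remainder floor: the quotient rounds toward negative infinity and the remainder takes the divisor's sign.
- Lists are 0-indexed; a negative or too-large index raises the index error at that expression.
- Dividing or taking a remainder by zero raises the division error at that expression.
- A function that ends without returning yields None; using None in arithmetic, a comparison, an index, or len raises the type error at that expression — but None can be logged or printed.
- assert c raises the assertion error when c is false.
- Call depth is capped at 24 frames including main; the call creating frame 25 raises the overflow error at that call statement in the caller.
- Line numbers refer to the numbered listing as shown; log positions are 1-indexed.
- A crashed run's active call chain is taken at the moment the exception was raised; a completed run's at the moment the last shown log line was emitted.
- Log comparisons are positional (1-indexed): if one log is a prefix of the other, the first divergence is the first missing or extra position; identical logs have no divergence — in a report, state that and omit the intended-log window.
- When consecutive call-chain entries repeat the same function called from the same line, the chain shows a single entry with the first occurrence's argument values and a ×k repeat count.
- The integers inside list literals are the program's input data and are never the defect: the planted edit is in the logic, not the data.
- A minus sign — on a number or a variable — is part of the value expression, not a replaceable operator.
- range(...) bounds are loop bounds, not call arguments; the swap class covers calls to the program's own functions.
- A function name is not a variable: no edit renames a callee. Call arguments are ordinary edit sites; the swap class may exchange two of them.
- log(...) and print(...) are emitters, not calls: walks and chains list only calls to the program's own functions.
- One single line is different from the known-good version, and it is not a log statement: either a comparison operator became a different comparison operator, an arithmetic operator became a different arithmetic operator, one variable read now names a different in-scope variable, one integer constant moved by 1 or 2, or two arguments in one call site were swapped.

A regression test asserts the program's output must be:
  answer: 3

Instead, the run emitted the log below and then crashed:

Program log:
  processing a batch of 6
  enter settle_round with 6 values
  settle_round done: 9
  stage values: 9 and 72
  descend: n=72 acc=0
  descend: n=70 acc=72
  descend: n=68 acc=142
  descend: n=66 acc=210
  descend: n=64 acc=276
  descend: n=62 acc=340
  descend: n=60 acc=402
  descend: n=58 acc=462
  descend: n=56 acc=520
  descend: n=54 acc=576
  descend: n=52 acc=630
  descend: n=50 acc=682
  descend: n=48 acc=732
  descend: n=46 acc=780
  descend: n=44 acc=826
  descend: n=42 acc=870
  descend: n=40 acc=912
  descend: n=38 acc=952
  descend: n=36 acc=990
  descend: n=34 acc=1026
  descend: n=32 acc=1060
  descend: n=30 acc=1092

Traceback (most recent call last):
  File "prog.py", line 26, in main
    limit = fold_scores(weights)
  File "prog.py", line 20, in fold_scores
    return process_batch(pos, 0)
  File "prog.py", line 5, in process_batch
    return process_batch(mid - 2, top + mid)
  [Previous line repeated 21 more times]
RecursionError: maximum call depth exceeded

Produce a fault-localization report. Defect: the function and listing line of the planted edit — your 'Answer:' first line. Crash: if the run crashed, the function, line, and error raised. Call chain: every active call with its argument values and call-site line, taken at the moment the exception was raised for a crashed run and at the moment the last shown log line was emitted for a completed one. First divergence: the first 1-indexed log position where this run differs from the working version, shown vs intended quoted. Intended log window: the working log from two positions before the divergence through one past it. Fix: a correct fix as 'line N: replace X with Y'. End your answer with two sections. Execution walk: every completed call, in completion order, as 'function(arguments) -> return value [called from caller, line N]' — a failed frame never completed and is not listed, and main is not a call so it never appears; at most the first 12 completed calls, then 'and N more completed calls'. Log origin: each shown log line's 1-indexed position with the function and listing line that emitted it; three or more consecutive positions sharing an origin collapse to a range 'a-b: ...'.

Answer: the defect is in fold_scores at line 18.
The tell: Position 4 is the first bad log line: 'stage values: 9 and 72' should read 'stage values: 9 and 1'.
Crash: process_batch, line 5, RecursionError.
Call chain: main -> fold_scores([0, 5, 6, 6, 0, 9]) (called at line 26) -> process_batch(72, 0) (called at line 20) -> process_batch(70, 72) (called at line 5) ×21.
First divergence: position 4; shown 'stage values: 9 and 72' vs intended 'stage values: 9 and 1'.
Intended log window:
  2: enter settle_round with 6 values
  3: settle_round done: 9
  4: stage values: 9 and 1
  5: descend: n=1 acc=0
Execution walk:
  settle_round([0, 5, 6, 6, 0, 9]) -> 9  [called from fold_scores, line 17]
Log line origins:
  1: emitted by main (line 25)
  2: emitted by settle_round (line 8)
  3: emitted by settle_round (line 13)
  4: emitted by fold_scores (line 19)
  5-26: emitted by process_batch (line 4)
A correct fix: line 18: replace `*` with `%`.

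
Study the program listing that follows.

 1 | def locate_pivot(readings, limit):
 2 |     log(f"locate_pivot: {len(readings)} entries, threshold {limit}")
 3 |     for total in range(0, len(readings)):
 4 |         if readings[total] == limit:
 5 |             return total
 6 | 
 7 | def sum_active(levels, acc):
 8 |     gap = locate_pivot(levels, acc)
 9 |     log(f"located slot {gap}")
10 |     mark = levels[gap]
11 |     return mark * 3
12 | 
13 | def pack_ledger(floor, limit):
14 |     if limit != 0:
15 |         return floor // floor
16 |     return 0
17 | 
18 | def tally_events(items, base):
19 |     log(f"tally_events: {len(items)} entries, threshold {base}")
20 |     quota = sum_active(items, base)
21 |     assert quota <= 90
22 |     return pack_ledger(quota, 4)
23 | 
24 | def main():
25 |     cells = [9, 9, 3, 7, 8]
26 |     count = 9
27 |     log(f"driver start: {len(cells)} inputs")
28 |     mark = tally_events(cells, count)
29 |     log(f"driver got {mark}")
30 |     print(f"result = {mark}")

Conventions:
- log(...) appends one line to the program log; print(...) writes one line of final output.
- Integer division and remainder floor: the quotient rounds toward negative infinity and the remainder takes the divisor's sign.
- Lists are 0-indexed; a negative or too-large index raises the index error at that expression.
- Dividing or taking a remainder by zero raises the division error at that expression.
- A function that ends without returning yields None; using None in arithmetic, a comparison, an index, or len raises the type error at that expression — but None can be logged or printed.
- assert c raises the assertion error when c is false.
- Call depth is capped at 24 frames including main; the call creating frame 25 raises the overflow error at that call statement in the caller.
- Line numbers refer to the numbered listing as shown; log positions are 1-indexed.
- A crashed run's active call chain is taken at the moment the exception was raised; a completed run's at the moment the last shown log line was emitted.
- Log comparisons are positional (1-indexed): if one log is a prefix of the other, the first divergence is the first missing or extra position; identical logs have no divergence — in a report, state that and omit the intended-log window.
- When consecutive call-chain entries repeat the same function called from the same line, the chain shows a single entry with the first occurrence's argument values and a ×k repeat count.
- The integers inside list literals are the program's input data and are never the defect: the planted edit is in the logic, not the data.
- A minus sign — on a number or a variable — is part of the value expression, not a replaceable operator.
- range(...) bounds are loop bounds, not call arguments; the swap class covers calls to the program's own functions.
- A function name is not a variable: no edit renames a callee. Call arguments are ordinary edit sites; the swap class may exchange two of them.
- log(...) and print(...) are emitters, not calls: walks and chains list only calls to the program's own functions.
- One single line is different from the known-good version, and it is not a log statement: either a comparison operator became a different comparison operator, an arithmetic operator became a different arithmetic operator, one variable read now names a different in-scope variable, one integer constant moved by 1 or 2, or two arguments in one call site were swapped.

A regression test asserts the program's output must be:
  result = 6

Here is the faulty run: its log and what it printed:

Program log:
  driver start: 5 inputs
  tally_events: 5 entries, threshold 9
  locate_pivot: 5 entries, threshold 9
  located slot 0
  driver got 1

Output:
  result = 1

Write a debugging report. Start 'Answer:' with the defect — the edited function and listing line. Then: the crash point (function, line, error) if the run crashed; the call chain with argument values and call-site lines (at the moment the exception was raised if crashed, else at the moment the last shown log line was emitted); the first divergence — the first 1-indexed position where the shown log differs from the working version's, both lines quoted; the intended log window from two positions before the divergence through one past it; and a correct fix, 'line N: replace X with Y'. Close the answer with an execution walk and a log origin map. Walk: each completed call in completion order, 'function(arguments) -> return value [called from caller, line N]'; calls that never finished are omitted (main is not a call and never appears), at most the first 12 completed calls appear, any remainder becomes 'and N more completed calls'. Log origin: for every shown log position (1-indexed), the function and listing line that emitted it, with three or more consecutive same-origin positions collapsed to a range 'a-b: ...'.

Answer: the defect is in pack_ledger at line 15.
Key fact: At log position 5 the runs split — shown 'driver got 1', but the working version logs 'driver got 6'.
Call chain: main.
First divergence: position 5 — shown 'driver got 1', intended 'driver got 6'.
Intended log window:
  3: locate_pivot: 5 entries, threshold 9
  4: located slot 0
  5: driver got 6
Execution walk:
  locate_pivot([9, 9, 3, 7, 8], 9) -> 0  [called from sum_active, line 8]
  sum_active([9, 9, 3, 7, 8], 9) -> 27  [called from tally_events, line 20]
  pack_ledger(27, 4) -> 1  [called from tally_events, line 22]
  tally_events([9, 9, 3, 7, 8], 9) -> 1  [called from main, line 28]
Log origin:
  1 — main, line 27
  2 — tally_events, line 19
  3 — locate_pivot, line 2
  4 — sum_active, line 9
  5 — main, line 29
A correct fix: line 15: replace `floor // floor` with `floor // limit`.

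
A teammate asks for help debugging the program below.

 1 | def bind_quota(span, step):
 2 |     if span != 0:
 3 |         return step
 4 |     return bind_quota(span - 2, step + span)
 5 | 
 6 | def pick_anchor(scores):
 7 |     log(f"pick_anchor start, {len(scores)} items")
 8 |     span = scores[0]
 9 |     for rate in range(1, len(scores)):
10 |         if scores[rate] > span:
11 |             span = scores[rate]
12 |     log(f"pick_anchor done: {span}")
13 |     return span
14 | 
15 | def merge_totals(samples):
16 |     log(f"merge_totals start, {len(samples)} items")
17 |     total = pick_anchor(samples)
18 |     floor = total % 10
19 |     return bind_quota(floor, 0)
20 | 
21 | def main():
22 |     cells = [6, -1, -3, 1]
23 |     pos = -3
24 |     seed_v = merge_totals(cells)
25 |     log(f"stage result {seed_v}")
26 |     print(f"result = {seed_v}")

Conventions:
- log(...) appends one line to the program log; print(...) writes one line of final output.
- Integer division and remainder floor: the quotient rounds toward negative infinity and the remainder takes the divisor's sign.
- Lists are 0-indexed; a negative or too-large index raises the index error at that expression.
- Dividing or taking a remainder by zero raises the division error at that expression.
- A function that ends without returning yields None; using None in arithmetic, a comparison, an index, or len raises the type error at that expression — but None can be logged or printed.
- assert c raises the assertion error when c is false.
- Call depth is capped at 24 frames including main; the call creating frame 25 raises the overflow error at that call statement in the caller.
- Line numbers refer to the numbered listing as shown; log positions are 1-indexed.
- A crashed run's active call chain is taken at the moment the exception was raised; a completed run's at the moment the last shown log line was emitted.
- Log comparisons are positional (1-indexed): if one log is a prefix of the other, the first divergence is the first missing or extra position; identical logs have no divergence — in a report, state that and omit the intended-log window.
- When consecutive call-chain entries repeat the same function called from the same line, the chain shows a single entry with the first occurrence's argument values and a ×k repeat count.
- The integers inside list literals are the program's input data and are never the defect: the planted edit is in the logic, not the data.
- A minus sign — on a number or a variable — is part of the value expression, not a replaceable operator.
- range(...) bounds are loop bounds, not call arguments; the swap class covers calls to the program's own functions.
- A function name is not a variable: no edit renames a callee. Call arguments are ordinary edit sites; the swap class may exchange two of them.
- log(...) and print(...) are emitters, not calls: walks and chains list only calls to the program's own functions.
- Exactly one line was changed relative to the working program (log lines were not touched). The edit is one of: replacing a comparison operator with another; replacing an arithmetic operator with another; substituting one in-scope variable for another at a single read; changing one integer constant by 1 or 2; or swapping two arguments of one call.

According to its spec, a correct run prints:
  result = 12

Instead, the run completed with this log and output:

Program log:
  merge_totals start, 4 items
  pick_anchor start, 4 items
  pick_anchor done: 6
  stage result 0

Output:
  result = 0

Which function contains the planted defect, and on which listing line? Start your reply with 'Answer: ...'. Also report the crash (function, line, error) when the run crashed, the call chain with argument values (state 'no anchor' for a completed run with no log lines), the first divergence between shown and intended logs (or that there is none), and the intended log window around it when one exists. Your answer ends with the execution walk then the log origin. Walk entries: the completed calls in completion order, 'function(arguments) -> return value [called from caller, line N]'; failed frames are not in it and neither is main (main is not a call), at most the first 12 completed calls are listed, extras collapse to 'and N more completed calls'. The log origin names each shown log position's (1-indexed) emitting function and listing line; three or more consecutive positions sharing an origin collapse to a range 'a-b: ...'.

Answer: the defect is in bind_quota at line 2.
Key observation: The log first diverges at position 4: the faulty run prints 'stage result 0' where the working version prints 'stage result 12'.
Call chain: main.
First divergence: position 4 — the shown line 'stage result 0' should read 'stage result 12'.
Intended log window:
  2: pick_anchor start, 4 items
  3: pick_anchor done: 6
  4: stage result 12
Execution walk:
  pick_anchor([6, -1, -3, 1]) -> 6  [called from merge_totals, line 17]
  bind_quota(6, 0) -> 0  [called from merge_totals, line 19]
  merge_totals([6, -1, -3, 1]) -> 0  [called from main, line 24]
Log line origins:
  1: emitted by merge_totals (line 16)
  2: emitted by pick_anchor (line 7)
  3: emitted by pick_anchor (line 12)
  4: emitted by main (line 25)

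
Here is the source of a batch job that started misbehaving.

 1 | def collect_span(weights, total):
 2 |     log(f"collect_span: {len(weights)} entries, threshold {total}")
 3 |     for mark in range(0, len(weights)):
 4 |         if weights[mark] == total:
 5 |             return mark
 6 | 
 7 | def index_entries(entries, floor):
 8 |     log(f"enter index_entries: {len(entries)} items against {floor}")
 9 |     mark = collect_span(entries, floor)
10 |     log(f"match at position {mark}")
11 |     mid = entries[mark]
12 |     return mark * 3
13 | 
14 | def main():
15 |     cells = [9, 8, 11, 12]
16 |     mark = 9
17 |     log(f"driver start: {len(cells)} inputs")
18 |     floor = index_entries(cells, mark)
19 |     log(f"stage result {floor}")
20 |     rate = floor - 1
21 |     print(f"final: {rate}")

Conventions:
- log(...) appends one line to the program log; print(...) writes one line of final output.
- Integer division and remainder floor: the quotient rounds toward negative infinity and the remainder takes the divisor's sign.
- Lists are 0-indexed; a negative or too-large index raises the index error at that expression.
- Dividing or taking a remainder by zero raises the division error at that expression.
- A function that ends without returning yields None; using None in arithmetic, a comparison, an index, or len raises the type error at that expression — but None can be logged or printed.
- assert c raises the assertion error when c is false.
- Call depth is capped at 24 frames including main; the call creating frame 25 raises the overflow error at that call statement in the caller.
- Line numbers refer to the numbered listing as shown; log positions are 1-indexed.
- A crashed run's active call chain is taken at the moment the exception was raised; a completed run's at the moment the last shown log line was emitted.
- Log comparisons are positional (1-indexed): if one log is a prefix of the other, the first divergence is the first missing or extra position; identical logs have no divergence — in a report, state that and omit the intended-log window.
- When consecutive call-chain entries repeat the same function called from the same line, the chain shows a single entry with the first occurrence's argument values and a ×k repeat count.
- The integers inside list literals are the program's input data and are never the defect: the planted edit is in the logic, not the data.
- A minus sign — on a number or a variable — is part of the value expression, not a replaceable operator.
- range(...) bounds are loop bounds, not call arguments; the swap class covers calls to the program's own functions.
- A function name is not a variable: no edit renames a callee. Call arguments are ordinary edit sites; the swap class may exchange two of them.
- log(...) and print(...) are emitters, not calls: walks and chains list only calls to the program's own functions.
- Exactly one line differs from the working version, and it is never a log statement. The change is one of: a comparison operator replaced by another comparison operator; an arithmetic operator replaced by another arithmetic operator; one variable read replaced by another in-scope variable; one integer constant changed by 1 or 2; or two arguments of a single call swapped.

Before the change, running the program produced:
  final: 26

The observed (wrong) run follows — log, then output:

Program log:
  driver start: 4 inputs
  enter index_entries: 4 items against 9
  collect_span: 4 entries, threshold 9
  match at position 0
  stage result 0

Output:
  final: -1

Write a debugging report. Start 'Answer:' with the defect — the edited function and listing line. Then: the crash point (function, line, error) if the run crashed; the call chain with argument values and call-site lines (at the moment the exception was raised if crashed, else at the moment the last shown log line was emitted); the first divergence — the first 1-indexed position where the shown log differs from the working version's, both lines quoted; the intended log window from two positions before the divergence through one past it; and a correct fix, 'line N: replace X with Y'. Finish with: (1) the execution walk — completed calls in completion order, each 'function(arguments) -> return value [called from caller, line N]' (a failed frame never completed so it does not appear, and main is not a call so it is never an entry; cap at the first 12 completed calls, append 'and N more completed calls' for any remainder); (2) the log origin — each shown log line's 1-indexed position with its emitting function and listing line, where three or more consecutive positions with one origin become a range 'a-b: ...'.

Answer: the defect is in index_entries at line 12.
Key fact: Log line 5 is where behavior first shows: 'stage result 0' appears instead of 'stage result 27'.
Call chain: main.
First divergence: position 5 — the shown line 'stage result 0' should read 'stage result 27'.
Intended log window:
  3: collect_span: 4 entries, threshold 9
  4: match at position 0
  5: stage result 27
Execution walk:
  collect_span([9, 8, 11, 12], 9) -> 0  [called from index_entries, line 9]
  index_entries([9, 8, 11, 12], 9) -> 0  [called from main, line 18]
Origin of each log line:
  1 — main, line 17
  2 — index_entries, line 8
  3 — collect_span, line 2
  4 — index_entries, line 10
  5 — main, line 19
A correct fix: line 12: replace `mark` with `mid`.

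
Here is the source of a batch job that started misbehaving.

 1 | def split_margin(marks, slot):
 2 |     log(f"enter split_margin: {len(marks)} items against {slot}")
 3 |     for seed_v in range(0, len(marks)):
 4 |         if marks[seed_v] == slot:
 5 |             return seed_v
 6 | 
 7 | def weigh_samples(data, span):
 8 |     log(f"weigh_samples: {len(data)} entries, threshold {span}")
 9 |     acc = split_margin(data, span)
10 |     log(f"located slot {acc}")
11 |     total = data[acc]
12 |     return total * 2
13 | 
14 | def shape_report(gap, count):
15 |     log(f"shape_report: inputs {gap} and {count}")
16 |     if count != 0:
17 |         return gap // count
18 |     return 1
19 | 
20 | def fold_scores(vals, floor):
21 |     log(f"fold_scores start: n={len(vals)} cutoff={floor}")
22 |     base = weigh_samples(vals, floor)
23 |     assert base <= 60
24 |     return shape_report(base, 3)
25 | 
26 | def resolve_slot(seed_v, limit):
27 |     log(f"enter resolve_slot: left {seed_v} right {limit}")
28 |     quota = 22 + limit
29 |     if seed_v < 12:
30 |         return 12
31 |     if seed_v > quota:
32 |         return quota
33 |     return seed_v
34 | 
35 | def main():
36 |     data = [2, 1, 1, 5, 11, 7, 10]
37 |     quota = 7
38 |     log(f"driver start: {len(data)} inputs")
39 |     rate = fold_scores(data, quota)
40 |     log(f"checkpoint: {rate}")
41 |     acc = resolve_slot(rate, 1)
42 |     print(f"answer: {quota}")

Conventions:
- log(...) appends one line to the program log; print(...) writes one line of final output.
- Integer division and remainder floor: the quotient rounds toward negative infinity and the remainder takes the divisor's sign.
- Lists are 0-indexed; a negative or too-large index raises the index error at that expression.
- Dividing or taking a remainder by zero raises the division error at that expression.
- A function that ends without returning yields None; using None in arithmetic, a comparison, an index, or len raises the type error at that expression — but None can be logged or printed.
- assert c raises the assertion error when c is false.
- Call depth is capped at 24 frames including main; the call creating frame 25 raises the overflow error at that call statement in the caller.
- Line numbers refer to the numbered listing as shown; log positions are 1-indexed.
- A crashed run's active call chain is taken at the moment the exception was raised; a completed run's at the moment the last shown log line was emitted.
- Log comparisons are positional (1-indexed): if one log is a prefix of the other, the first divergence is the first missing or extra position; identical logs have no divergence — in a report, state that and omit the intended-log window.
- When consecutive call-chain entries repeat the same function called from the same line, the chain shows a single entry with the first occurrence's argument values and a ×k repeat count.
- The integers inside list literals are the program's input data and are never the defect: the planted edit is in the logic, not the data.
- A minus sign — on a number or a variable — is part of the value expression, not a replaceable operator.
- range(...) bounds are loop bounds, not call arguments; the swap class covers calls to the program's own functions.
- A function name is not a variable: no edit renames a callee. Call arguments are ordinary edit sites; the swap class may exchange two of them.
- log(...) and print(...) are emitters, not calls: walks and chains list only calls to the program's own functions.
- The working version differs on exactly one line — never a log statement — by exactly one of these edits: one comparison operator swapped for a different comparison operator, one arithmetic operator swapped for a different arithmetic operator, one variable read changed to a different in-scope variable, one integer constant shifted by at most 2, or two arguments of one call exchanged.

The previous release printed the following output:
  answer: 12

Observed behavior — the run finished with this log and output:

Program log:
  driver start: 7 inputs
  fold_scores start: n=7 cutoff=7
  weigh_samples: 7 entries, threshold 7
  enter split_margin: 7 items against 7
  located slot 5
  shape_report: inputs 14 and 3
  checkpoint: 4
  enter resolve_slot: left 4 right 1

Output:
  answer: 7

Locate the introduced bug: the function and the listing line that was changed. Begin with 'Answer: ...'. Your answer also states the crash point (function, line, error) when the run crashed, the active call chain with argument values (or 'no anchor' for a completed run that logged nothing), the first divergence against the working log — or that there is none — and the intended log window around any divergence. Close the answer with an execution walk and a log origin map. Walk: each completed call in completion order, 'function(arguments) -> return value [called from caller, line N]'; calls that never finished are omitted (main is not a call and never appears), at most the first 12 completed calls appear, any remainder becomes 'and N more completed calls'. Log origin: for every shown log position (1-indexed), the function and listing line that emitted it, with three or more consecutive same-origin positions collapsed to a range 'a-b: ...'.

Answer: the defect is in main at line 42.
Key observation: Log streams are identical — the defect surfaces only in the printed output.
Call chain: main -> resolve_slot(4, 1) (called at line 41).
First divergence: none; the two logs match at every position.
Execution walk:
  split_margin([2, 1, 1, 5, 11, 7, 10], 7) -> 5  [called from weigh_samples, line 9]
  weigh_samples([2, 1, 1, 5, 11, 7, 10], 7) -> 14  [called from fold_scores, line 22]
  shape_report(14, 3) -> 4  [called from fold_scores, line 24]
  fold_scores([2, 1, 1, 5, 11, 7, 10], 7) -> 4  [called from main, line 39]
  resolve_slot(4, 1) -> 12  [called from main, line 41]
Log origins:
  1: from main, line 38
  2: from fold_scores, line 21
  3: from weigh_samples, line 8
  4: from split_margin, line 2
  5: from weigh_samples, line 10
  6: from shape_report, line 15
  7: from main, line 40
  8: from resolve_slot, line 27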